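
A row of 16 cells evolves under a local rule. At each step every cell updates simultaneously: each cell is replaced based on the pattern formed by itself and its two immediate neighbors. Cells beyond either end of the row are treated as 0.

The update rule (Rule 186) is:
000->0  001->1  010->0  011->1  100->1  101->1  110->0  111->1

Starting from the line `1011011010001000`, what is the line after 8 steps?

1010101010101010

0110110101010100
1101101010101010
1011010101010101
0110101010101010
1101010101010101
1010101010101010
0101010101010101
1010101010101010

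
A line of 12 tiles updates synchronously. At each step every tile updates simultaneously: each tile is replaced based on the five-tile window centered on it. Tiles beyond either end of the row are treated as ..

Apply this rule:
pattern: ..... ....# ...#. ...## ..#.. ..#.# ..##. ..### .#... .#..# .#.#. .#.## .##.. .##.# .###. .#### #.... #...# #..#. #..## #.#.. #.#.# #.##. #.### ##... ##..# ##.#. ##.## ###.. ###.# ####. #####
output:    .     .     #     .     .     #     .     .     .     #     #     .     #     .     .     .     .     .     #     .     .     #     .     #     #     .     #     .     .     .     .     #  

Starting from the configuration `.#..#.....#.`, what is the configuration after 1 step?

#.##.....#..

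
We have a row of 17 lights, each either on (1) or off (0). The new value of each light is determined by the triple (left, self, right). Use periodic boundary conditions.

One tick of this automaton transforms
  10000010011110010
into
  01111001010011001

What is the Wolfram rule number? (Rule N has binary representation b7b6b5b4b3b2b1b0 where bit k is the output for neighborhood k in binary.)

position 10: 111 → 0  (bit 7 = 0)
position 12: 110 → 1  (bit 6 = 1)
position 16: 101 → 1  (bit 5 = 1)
position 1: 100 → 1  (bit 4 = 1)
position 9: 011 → 1  (bit 3 = 1)
position 0: 010 → 0  (bit 2 = 0)
position 5: 001 → 0  (bit 1 = 0)
position 2: 000 → 1  (bit 0 = 1)
bits b7..b0 = 01111001 = 121

121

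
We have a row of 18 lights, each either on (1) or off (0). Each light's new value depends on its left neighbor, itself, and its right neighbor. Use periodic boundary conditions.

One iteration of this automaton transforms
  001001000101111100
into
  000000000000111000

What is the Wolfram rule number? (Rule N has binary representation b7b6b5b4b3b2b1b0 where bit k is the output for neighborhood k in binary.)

position 12: 111 → 1  (bit 7 = 1)
position 15: 110 → 0  (bit 6 = 0)
position 10: 101 → 0  (bit 5 = 0)
position 3: 100 → 0  (bit 4 = 0)
position 11: 011 → 0  (bit 3 = 0)
position 2: 010 → 0  (bit 2 = 0)
position 1: 001 → 0  (bit 1 = 0)
position 0: 000 → 0  (bit 0 = 0)
bits b7..b0 = 10000000 = 128

128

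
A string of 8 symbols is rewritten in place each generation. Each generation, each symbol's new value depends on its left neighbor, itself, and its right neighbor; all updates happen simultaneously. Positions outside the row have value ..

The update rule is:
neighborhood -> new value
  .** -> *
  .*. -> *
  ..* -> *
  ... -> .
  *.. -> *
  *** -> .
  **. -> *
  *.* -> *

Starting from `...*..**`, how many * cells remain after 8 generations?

generation 1: ..******
generation 2: .**....*
generation 3: ****..**
generation 4: *..*****
generation 5: ****...*
generation 6: *..**.**
generation 7: ********
generation 8: *......*
count of *: 2

2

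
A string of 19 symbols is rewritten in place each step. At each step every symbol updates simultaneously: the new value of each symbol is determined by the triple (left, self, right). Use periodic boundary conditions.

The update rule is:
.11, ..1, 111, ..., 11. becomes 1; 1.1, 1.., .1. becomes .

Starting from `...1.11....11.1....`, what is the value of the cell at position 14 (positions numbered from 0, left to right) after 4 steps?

111..11.11111...111
111.111.11111.11111
111.111.11111.11111  (fixed point — unchanged through step 4)
position 14 holds 1

1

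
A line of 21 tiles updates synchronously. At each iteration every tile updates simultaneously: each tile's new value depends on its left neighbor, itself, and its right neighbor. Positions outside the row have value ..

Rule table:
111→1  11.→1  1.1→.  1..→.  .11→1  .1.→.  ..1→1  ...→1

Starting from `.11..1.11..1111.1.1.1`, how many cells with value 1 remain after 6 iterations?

18

111.1..11.11111......
111...111.11111.11111
111.11111.11111.11111
111.11111.11111.11111  (fixed point — unchanged through iteration 6)
count of 1: 18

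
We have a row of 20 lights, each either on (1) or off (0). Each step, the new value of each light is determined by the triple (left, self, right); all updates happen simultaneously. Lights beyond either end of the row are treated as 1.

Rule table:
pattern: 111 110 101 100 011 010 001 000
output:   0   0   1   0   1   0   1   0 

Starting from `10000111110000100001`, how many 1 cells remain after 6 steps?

6

00001100000001000011
00011000000010000110
00110000000100001101
01100000001000011011
11000000010000110110
00000000100001101101
count of 1: 6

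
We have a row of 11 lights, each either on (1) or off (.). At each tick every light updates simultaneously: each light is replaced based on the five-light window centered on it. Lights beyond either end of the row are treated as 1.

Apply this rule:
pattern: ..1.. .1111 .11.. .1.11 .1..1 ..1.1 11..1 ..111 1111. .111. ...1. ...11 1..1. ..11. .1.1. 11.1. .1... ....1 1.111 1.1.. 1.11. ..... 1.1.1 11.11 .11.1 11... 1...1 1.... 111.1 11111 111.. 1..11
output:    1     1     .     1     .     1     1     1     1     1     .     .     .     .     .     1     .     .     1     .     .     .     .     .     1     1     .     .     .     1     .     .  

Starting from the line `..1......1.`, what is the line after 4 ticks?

1.1......11
.1.......11
1........11
.1.......11

.1.......11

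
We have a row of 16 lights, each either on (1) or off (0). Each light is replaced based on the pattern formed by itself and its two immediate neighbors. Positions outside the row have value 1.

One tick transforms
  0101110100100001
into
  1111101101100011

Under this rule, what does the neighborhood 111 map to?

At position 4 the neighborhood is 111; the next row has 1 there.

1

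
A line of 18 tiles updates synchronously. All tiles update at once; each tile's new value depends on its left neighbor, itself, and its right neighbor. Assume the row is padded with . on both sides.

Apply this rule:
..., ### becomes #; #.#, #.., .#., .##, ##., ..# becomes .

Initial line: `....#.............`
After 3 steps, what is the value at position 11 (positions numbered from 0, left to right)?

#

step 1: ###...############
step 2: .#..#..##########.
step 3: ........########..
position 11 holds #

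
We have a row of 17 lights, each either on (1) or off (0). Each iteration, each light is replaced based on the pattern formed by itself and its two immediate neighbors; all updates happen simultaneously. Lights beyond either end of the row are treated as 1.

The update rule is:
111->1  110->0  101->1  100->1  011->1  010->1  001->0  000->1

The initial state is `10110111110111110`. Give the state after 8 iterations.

01101111101111101
11011111011111011
10111110111110111
01111101111101111
11111011111011111
11110111110111111
11101111101111111
11011111011111111

11011111011111111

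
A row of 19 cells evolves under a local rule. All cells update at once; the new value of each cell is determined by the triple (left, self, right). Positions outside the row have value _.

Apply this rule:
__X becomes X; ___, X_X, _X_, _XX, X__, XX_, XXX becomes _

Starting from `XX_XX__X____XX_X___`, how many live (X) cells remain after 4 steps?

2

______X____X_______
_____X____X________
____X____X_________
___X____X__________
count of X: 2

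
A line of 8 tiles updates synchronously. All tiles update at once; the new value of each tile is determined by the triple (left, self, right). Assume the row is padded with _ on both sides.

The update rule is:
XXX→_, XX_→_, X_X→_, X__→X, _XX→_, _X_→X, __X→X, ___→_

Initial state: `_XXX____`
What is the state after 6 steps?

___XXX__

X___X___
XX_XXX__
______X_
_____XXX
____X___
___XXX__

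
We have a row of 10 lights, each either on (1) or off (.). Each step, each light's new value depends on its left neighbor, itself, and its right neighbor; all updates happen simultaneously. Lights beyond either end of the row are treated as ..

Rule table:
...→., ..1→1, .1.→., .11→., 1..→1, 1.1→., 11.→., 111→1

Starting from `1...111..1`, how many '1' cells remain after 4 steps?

4

step 1: .1.1.1.11.
step 2: 1........1
step 3: .1......1.
step 4: 1.1....1.1
count of 1: 4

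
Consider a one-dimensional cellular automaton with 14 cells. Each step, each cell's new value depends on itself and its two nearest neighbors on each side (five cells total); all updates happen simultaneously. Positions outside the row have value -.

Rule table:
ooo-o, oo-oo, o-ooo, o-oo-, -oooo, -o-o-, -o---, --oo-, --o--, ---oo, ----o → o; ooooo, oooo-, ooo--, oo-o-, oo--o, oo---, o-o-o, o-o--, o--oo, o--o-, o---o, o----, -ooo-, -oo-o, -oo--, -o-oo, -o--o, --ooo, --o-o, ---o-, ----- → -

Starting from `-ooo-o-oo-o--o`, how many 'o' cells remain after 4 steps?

8

o--o---o-----o
o--oo--oo--o-o
o--o---o----o-
o--oo--oo-o-oo
count of o: 8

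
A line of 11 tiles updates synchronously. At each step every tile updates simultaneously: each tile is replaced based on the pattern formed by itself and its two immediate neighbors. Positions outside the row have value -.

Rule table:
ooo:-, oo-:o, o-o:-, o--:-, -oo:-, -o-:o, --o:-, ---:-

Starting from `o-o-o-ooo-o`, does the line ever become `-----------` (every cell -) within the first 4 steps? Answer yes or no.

o-o-o---o-o
o-o-o---o-o  (fixed point — unchanged through step 4)
step 4 is o-o-o---o-o, still not uniform -

no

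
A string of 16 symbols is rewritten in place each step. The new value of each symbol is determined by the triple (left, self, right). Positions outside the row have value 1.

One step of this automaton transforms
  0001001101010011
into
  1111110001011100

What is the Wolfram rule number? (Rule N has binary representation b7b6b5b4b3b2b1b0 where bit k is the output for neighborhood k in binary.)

position 15: 111 → 0  (bit 7 = 0)
position 7: 110 → 0  (bit 6 = 0)
position 8: 101 → 0  (bit 5 = 0)
position 0: 100 → 1  (bit 4 = 1)
position 6: 011 → 0  (bit 3 = 0)
position 3: 010 → 1  (bit 2 = 1)
position 2: 001 → 1  (bit 1 = 1)
position 1: 000 → 1  (bit 0 = 1)
bits b7..b0 = 00010111 = 23

23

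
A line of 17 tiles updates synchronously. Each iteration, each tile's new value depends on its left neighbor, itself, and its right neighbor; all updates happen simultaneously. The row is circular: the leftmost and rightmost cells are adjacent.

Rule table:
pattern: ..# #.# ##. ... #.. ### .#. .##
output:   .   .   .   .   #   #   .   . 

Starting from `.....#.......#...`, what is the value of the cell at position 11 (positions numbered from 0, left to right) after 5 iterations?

......#.......#..
.......#.......#.
........#.......#
#........#.......
.#........#......
position 11 holds .

.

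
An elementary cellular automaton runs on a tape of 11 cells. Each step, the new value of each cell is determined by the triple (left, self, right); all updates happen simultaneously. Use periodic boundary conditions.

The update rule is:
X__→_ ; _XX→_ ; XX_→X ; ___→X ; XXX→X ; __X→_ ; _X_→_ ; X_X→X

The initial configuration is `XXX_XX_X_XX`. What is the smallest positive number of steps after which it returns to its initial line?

XXXX_XX_X_X
XXXXX_XX_X_
_XXXXX_XX_X
X_XXXXX_XX_
_X_XXXXX_XX
X_X_XXXXX_X
XX_X_XXXXX_
_XX_X_XXXXX
X_XX_X_XXXX
XX_XX_X_XXX
XXX_XX_X_XX

11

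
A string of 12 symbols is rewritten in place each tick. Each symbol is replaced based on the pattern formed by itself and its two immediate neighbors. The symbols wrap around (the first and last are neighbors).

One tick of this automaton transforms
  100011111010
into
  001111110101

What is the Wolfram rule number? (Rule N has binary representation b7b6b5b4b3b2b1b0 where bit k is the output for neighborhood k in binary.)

position 5: 111 → 1  (bit 7 = 1)
position 8: 110 → 0  (bit 6 = 0)
position 9: 101 → 1  (bit 5 = 1)
position 1: 100 → 0  (bit 4 = 0)
position 4: 011 → 1  (bit 3 = 1)
position 0: 010 → 0  (bit 2 = 0)
position 3: 001 → 1  (bit 1 = 1)
position 2: 000 → 1  (bit 0 = 1)
bits b7..b0 = 10101011 = 171

171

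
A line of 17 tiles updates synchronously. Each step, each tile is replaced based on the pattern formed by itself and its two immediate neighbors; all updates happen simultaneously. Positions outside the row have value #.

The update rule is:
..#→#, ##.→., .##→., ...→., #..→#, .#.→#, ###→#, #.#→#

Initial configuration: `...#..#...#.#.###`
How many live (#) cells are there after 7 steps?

#.######.#####.##
.#.####.#.###.#.#
###.##.###.#.###.
##.#..#.#.###.#.#
#.########.#.###.
.#.######.###.#.#
###.####.#.#.###.
count of #: 12

12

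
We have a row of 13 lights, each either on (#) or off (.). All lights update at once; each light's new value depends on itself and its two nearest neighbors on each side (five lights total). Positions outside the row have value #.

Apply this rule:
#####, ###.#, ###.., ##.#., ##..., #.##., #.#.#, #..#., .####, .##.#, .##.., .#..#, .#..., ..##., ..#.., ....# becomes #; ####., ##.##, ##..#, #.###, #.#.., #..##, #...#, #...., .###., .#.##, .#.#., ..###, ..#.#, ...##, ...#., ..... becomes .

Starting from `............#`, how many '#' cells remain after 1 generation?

#.........#..
count of #: 2

2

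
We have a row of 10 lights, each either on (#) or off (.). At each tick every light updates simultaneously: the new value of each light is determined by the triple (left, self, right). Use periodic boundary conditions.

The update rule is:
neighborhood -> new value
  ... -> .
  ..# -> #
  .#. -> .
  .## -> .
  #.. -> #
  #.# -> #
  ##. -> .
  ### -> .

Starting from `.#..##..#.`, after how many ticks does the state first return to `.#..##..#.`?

2

#.##..##.#
.#..##..#.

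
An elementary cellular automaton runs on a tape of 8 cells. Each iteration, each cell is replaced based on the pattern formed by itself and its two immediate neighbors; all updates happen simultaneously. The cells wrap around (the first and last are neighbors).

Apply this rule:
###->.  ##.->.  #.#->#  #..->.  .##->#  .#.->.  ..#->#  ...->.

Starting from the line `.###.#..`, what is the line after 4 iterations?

.#...##.

##..#...
#..#...#
..#...##
.#...##.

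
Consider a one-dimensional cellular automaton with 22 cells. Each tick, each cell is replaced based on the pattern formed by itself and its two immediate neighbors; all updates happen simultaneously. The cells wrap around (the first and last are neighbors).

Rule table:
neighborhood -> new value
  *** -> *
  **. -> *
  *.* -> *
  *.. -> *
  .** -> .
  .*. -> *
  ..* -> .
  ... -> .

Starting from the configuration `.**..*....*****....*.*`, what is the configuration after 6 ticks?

*.**.**....*****...***
**.**.**....*****...**
***.**.**....*****...*
****.**.**....*****...
.****.**.**....*****..
..****.**.**....*****.

..****.**.**....*****.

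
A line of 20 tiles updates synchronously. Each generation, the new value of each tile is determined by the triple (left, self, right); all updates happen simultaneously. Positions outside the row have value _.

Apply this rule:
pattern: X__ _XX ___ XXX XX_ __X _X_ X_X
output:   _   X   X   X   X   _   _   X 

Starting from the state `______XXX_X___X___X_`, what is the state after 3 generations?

generation 1: XXXXX_XXXX__X___X___
generation 2: XXXXXXXXXX____X___XX
generation 3: XXXXXXXXXX_XX___X_XX

XXXXXXXXXX_XX___X_XX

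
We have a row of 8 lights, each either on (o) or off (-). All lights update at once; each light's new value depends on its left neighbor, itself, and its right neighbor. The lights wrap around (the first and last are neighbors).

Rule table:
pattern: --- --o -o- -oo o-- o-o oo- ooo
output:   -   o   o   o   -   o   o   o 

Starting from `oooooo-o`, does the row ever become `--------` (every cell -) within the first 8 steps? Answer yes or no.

step 1: oooooooo
step 2: oooooooo  (fixed point — unchanged through step 8)
step 8 is oooooooo, still not uniform -

no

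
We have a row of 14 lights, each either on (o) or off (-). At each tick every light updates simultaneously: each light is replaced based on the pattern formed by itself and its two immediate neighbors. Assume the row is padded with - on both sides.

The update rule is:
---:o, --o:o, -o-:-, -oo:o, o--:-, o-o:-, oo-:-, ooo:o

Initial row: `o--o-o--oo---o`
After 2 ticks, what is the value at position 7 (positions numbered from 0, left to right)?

o

--o----oo--oo-
oo--oooo--oo--
position 7 holds o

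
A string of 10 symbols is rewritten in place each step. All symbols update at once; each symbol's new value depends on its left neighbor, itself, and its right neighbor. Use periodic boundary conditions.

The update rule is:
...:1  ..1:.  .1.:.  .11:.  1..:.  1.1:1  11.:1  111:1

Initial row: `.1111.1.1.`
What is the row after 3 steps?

1...111...

..1111.1..
1..1111..1
1...111...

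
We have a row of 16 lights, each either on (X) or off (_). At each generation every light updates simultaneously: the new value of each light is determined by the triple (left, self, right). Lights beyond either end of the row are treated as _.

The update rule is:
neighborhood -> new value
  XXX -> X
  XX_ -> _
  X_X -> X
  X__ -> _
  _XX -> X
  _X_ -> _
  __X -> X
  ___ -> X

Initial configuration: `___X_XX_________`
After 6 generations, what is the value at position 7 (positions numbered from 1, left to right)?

generation 1: XXX_XX__XXXXXXXX
generation 2: XX_XX__XXXXXXXX_
generation 3: X_XX__XXXXXXXX__
generation 4: _XX__XXXXXXXX__X
generation 5: XX__XXXXXXXX__X_
generation 6: X__XXXXXXXX__X__
position 7 holds X

X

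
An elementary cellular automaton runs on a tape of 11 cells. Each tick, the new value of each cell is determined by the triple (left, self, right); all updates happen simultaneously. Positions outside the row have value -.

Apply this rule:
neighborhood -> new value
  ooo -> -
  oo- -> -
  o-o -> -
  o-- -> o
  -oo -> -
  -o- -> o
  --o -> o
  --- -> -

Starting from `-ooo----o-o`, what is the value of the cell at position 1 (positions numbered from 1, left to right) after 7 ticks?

-

tick 1: o---o--oo-o
tick 2: oo-oooo---o
tick 3: -------o-oo
tick 4: ------oo---
tick 5: -----o--o--
tick 6: ----oooooo-
tick 7: ---o------o
position 1 holds -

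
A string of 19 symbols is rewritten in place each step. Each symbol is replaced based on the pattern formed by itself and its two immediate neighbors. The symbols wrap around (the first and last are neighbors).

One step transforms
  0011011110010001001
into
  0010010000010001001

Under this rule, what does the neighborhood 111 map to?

At position 6 the neighborhood is 111; the next row has 0 there.

0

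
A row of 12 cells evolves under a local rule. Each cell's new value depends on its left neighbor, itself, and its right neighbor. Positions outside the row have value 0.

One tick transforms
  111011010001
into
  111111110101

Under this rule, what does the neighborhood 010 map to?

1

At position 7 the neighborhood is 010; the next row has 1 there.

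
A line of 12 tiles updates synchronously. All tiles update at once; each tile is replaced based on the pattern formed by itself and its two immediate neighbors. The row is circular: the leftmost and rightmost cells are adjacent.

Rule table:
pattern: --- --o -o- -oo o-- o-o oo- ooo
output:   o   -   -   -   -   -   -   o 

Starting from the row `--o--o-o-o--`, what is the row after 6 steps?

oo--------oo

step 1: o----------o
step 2: --oooooooo--
step 3: o--oooooo--o
step 4: ----oooo----
step 5: ooo--oo--ooo
step 6: oo--------oo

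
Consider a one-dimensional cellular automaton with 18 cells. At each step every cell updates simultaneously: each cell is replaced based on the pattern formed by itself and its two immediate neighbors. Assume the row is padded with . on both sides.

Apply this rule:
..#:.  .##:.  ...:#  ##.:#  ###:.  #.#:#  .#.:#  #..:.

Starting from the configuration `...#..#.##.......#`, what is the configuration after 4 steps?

step 1: ##.#..##.#.#####.#
step 2: .###...####....###
step 3: ...#.#....#.##...#
step 4: ##.###.##.##.#.#.#

##.###.##.##.#.#.#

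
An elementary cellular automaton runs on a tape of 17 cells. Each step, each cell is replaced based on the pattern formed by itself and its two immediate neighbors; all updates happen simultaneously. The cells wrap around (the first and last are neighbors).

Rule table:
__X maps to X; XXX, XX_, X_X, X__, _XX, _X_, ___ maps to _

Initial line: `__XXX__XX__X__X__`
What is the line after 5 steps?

_X____X___X__X___
X____X___X__X____
____X___X__X____X
___X___X__X____X_
__X___X__X____X__

__X___X__X____X__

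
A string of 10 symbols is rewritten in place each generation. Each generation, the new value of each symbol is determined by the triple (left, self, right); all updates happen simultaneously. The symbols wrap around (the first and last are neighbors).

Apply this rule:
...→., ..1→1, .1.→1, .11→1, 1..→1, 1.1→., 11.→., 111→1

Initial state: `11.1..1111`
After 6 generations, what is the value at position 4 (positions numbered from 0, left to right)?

generation 1: 1..1111111
generation 2: .111111111
generation 3: .11111111.
generation 4: 11111111.1
generation 5: 1111111..1
generation 6: 111111.111
position 4 holds 1

1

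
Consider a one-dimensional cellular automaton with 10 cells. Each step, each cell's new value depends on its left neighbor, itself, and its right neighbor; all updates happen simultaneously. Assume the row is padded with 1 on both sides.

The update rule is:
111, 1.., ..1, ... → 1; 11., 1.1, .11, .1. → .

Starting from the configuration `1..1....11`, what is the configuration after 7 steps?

1...1111..

.11.1111.1
.....11...
11111..111
1111.11.11
111......1
11.111111.
1...1111..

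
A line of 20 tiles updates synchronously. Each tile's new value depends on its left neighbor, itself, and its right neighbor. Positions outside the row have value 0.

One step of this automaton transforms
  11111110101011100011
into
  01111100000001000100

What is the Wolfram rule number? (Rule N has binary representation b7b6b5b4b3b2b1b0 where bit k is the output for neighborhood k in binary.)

130

position 1: 111 → 1  (bit 7 = 1)
position 6: 110 → 0  (bit 6 = 0)
position 7: 101 → 0  (bit 5 = 0)
position 15: 100 → 0  (bit 4 = 0)
position 0: 011 → 0  (bit 3 = 0)
position 8: 010 → 0  (bit 2 = 0)
position 17: 001 → 1  (bit 1 = 1)
position 16: 000 → 0  (bit 0 = 0)
bits b7..b0 = 10000010 = 130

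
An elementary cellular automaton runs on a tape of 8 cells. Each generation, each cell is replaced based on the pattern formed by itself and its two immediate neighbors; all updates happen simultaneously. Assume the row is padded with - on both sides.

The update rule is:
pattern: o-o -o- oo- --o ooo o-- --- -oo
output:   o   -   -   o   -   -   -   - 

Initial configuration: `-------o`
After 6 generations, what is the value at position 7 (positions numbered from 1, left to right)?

-

------o-
-----o--
----o---
---o----
--o-----
-o------
position 7 holds -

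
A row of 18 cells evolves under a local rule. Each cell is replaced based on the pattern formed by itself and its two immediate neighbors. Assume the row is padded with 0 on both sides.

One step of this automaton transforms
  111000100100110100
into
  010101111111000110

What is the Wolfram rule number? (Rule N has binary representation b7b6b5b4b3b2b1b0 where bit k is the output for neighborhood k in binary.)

150

position 1: 111 → 1  (bit 7 = 1)
position 2: 110 → 0  (bit 6 = 0)
position 14: 101 → 0  (bit 5 = 0)
position 3: 100 → 1  (bit 4 = 1)
position 0: 011 → 0  (bit 3 = 0)
position 6: 010 → 1  (bit 2 = 1)
position 5: 001 → 1  (bit 1 = 1)
position 4: 000 → 0  (bit 0 = 0)
bits b7..b0 = 10010110 = 150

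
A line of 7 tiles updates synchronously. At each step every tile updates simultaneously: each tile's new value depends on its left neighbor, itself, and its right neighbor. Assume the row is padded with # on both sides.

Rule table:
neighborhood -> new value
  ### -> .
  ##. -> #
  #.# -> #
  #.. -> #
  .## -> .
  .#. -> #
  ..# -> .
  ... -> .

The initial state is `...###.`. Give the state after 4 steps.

#....##
##.....
.##....
#.##...

#.##...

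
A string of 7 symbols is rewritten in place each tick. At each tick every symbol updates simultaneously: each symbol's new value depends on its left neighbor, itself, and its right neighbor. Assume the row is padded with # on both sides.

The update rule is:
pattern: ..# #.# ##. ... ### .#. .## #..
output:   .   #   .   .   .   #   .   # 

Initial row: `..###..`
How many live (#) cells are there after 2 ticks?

tick 1: #....#.
tick 2: .#...##
count of #: 3

3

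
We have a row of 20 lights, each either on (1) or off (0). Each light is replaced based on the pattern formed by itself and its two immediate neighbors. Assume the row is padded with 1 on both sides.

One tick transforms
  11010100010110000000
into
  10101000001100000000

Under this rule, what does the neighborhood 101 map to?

At position 2 the neighborhood is 101; the next row has 1 there.

1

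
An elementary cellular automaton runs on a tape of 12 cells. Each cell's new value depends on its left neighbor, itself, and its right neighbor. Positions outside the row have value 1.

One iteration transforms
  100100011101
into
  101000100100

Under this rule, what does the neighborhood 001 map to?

At position 2 the neighborhood is 001; the next row has 1 there.

1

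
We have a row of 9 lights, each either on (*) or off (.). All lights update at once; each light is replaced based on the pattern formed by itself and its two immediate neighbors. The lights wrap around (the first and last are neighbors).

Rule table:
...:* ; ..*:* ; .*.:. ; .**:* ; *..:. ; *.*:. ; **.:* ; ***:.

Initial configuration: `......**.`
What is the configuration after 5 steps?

********.
*......*.
..*****..
***...*.*
..*.**..*

..*.**..*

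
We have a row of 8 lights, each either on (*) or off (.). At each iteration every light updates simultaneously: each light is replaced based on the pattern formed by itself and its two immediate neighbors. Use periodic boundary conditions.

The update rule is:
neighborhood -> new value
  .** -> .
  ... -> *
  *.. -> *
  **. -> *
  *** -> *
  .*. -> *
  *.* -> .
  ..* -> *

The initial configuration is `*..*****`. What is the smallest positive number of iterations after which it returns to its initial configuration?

8

***.****
***..***
*****.**
*****..*
*******.
.******.
*.******
*..*****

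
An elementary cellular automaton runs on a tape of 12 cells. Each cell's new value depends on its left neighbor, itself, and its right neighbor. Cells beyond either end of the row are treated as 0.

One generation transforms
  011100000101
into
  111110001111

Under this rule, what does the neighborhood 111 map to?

1

At position 2 the neighborhood is 111; the next row has 1 there.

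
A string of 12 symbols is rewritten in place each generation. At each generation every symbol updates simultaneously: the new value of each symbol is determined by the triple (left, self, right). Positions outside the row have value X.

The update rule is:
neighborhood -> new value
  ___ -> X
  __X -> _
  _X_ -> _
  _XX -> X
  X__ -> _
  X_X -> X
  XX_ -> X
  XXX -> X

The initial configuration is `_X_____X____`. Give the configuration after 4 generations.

X__XXX___XX_
X__XXX_X_XXX
X__XXXX_XXXX
X__XXXXXXXXX

X__XXXXXXXXX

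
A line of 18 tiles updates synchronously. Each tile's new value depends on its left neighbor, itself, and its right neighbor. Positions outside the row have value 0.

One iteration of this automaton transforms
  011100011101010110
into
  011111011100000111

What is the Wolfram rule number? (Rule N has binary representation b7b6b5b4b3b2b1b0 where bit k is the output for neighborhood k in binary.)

position 2: 111 → 1  (bit 7 = 1)
position 3: 110 → 1  (bit 6 = 1)
position 10: 101 → 0  (bit 5 = 0)
position 4: 100 → 1  (bit 4 = 1)
position 1: 011 → 1  (bit 3 = 1)
position 11: 010 → 0  (bit 2 = 0)
position 0: 001 → 0  (bit 1 = 0)
position 5: 000 → 1  (bit 0 = 1)
bits b7..b0 = 11011001 = 217

217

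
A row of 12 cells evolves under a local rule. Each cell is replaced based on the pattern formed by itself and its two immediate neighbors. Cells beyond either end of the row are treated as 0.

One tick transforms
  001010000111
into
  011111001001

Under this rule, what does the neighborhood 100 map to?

1

At position 5 the neighborhood is 100; the next row has 1 there.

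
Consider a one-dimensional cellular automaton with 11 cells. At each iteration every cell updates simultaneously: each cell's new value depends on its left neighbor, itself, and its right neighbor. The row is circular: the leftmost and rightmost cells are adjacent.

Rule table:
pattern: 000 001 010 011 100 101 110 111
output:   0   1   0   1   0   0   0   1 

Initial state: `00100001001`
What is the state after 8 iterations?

01000010010
10000100100
00001001001
00010010010
00100100100
01001001000
10010010000
00100100001

00100100001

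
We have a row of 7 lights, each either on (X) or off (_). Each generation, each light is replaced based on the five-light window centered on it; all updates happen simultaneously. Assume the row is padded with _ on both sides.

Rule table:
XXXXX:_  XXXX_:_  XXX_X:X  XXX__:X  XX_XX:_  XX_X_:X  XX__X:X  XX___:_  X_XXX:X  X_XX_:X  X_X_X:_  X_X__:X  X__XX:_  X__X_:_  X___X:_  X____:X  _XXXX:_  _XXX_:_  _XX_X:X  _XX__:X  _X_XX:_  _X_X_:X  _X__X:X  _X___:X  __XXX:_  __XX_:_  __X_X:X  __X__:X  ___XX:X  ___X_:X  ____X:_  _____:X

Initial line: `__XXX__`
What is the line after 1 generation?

_X__X_X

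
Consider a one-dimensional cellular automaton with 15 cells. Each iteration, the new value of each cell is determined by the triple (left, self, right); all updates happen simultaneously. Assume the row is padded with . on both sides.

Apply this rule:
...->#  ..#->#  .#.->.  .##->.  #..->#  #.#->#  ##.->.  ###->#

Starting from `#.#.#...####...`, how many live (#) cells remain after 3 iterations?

.#.#.###.##.###
#.#.#.#.#..#.#.
.#.#.#.#.##.#.#
count of #: 8

8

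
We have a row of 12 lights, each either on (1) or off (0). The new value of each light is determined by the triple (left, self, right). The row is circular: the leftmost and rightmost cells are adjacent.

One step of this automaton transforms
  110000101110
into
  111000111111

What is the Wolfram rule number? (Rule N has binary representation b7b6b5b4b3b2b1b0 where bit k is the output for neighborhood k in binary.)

252

position 9: 111 → 1  (bit 7 = 1)
position 1: 110 → 1  (bit 6 = 1)
position 7: 101 → 1  (bit 5 = 1)
position 2: 100 → 1  (bit 4 = 1)
position 0: 011 → 1  (bit 3 = 1)
position 6: 010 → 1  (bit 2 = 1)
position 5: 001 → 0  (bit 1 = 0)
position 3: 000 → 0  (bit 0 = 0)
bits b7..b0 = 11111100 = 252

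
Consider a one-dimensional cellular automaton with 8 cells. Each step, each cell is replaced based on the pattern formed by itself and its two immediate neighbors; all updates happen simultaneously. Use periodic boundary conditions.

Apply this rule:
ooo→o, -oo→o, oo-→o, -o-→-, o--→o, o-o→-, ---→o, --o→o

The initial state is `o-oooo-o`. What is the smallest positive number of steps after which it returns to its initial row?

1

o-oooo-o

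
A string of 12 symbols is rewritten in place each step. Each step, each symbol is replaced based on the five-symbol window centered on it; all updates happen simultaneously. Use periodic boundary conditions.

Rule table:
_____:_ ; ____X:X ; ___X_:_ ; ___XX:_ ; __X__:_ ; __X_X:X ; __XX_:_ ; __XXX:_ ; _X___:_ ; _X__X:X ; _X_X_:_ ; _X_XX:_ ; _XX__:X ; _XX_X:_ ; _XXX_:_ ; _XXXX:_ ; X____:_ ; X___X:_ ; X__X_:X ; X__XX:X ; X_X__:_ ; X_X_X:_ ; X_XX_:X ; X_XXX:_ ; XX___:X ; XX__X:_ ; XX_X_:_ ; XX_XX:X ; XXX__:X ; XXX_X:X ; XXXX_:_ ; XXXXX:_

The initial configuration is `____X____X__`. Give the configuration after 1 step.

__X____X____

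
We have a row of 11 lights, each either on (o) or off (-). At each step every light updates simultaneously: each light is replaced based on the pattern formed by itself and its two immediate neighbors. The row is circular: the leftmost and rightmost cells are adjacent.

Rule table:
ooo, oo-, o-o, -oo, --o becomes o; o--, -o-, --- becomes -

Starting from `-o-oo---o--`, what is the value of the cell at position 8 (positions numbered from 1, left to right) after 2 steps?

-

step 1: o-ooo--o---
step 2: -oooo-o---o
position 8 holds -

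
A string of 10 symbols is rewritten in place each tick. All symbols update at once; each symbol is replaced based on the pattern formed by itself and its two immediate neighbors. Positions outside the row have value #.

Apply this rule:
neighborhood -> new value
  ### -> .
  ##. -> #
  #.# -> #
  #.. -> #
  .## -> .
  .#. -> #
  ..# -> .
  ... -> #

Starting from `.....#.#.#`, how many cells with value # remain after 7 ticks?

####.####.
...##...##
##..###...
.##...###.
#.###...##
##..###...  (repeats tick 3; period 3)
tick 7: .##...###.
count of #: 5

5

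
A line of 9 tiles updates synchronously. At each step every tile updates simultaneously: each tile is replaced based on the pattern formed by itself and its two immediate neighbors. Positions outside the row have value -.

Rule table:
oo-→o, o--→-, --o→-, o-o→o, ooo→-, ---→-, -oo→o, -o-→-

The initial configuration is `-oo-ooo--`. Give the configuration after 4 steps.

step 1: -oooo-o--
step 2: -o--oo---
step 3: ----oo---
step 4: ----oo---

----oo---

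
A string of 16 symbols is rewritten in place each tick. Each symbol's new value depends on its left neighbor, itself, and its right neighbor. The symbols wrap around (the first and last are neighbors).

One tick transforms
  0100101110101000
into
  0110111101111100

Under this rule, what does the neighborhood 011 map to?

1

At position 6 the neighborhood is 011; the next row has 1 there.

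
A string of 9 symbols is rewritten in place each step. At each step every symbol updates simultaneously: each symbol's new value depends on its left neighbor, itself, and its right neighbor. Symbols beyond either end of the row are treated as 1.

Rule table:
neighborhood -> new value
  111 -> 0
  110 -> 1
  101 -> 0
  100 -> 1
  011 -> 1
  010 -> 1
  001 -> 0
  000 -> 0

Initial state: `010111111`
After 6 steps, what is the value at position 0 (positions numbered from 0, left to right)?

010100000
010110000
010111000
010101100
010101110
010101010
position 0 holds 0

0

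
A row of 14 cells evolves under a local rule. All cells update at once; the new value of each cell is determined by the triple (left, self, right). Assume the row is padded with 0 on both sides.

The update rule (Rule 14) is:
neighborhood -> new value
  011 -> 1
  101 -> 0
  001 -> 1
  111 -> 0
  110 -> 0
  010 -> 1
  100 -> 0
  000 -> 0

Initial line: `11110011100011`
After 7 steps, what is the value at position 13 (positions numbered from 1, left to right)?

0

10000110000110
10001100001100
10011000011000
10110000110000
10100001100000
10100011000000
10100110000000
position 13 holds 0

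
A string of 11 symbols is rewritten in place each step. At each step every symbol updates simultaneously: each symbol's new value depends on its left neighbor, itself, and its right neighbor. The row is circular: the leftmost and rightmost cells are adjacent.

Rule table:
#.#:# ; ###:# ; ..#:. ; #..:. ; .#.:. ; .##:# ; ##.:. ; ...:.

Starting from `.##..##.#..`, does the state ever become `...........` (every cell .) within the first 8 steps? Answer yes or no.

.#...#.#...
......#....
...........
all cells are . at step 3

yes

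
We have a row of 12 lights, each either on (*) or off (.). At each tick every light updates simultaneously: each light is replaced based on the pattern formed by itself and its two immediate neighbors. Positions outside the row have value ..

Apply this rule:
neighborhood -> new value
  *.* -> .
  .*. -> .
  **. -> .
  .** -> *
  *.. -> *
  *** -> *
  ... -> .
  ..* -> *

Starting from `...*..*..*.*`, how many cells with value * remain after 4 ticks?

..*.**.**...
.*..*..*.*..
*.**.**...*.
..*..*.*.*.*
count of *: 5

5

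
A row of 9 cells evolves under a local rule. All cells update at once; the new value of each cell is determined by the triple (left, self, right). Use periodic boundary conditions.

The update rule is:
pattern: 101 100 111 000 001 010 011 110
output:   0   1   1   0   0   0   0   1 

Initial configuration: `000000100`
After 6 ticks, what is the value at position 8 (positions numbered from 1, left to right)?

0

000000010
000000001
100000000
010000000
001000000
000100000
position 8 holds 0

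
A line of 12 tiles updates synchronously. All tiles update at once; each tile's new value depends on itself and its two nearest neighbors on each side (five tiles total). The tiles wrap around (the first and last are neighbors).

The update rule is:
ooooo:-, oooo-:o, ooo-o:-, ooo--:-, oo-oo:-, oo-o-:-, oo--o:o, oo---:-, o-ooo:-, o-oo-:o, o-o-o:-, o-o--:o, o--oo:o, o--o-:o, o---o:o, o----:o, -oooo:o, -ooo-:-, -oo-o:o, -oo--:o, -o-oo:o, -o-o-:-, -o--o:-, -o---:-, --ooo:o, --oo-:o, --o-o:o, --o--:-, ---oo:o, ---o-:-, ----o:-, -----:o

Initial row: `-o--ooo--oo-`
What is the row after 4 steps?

--o-o--oo-oo

step 1: o--oo--ooooo
step 2: -oooooooo--o
step 3: o-o----o-ooo
step 4: --o-o--oo-oo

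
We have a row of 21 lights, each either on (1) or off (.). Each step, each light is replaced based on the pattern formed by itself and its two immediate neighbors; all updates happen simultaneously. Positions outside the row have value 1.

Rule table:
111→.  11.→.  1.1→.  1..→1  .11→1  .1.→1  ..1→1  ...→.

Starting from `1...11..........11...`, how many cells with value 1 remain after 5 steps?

14

.1.11.1........11.1.1
.1.1..11......11..1.1
.1.1111.1....11.111.1
.1.1....11..11..1...1
.1.11..11.111.1111.11
count of 1: 14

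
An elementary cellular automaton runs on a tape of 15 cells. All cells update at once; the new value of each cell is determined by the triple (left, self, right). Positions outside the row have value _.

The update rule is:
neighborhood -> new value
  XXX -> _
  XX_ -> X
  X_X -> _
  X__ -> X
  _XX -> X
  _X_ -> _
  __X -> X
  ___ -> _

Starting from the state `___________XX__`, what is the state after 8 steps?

___XX_____XX___

__________XXXX_
_________XX__XX
________XXXXXXX
_______XX_____X
______XXXX___X_
_____XX__XX_X_X
____XXXXXXX____
___XX_____XX___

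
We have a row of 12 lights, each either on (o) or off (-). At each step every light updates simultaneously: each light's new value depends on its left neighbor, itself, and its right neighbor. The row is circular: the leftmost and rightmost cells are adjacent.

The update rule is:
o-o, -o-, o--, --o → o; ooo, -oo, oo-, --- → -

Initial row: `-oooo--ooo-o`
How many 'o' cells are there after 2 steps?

4

step 1: o----oo---oo
step 2: -o--o--o-o--
count of o: 4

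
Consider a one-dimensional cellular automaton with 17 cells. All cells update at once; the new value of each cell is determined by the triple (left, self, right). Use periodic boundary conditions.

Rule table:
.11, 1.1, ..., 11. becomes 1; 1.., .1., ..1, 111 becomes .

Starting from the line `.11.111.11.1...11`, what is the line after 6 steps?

11111.11111..1.11
....111...1...11.
111.1.1.1...1.11.
1.11.1.1..1..1111
11111.1......1...
1...11..1111...1.

1...11..1111...1.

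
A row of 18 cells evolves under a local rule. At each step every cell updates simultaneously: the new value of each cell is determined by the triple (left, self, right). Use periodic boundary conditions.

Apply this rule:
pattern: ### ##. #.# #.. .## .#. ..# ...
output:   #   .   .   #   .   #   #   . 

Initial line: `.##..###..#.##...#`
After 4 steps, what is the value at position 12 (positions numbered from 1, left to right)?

step 1: ...##.#.###...#.##
step 2: #.#...#..#.#.##...
step 3: #.##.#####.#...#.#
step 4: ......###..##.##..
position 12 holds #

#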